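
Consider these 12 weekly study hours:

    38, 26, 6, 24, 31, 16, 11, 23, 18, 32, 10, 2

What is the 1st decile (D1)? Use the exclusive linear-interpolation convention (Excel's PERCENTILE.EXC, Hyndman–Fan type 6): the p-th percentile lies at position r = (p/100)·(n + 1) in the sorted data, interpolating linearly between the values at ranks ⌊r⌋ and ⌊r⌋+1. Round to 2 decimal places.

3.20

Sorted: 2, 6, 10, 11, 16, 18, 23, 24, 26, 31, 32, 38.
n = 12.
r = (10/100)·(12 + 1) = 1.3.
Rank 1 is 2 and rank 2 is 6.
Interpolate: 2 + 0.3·(6 − 2) = 2 + 0.3·4 = 3.2.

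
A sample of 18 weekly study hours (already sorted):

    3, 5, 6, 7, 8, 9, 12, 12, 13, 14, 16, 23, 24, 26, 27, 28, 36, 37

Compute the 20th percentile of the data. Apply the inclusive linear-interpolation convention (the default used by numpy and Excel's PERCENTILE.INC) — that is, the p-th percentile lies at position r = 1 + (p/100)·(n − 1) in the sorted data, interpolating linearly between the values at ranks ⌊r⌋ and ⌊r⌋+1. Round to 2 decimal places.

n = 18.
r = 1 + (20/100)·(18 − 1) = 1 + 3.4 = 4.4.
Rank 4 is 7 and rank 5 is 8.
Interpolate: 7 + 0.4·(8 − 7) = 7 + 0.4·1 = 7.4.

7.40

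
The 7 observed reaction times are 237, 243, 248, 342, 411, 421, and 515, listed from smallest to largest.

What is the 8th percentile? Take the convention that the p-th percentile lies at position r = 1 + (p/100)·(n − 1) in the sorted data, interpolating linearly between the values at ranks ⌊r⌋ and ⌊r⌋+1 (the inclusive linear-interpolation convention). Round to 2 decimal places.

n = 7.
r = 1 + (8/100)·(7 − 1) = 1 + 0.48 = 1.48.
Rank 1 is 237 and rank 2 is 243.
Interpolate: 237 + 0.48·(243 − 237) = 237 + 0.48·6 = 239.88.

239.88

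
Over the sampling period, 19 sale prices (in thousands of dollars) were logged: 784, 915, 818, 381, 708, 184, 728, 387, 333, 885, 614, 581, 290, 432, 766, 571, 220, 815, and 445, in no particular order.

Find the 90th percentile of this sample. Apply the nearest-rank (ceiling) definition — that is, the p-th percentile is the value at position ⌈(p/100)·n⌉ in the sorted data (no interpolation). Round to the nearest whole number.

885

Sorted: 184, 220, 290, 333, 381, 387, 432, 445, 571, 581, 614, 708, 728, 766, 784, 815, 818, 885, 915.
n = 19.
Position = ⌈90/100 · 19⌉ = ⌈17.1⌉ = 18.
The value at rank 18 is 885.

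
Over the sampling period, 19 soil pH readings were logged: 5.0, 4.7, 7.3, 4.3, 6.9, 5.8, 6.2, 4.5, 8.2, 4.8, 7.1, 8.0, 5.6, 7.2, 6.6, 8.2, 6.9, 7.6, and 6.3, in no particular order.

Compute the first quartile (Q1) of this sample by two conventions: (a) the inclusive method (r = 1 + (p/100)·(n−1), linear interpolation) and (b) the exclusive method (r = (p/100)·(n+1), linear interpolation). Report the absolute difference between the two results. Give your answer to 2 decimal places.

Sorted: 4.3, 4.5, 4.7, 4.8, 5.0, 5.6, 5.8, 6.2, 6.3, 6.6, 6.9, 6.9, 7.1, 7.2, 7.3, 7.6, 8.0, 8.2, 8.2.
n = 19.
(a) r = 5.5; between ranks 5 (5.0) and 6 (5.6): 5.3.
(b) r = 5 → value at rank 5 = 5.
|5.3 − 5| = 0.3.

0.30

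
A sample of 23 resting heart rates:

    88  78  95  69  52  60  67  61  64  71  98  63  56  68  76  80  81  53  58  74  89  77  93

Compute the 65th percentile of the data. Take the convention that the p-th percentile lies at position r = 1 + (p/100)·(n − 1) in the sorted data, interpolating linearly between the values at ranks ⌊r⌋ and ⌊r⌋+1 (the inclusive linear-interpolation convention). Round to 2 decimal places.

77.30

Sorted: 52, 53, 56, 58, 60, 61, 63, 64, 67, 68, 69, 71, 74, 76, 77, 78, 80, 81, 88, 89, 93, 95, 98.
n = 23.
r = 1 + (65/100)·(23 − 1) = 1 + 14.3 = 15.3.
Rank 15 is 77 and rank 16 is 78.
Interpolate: 77 + 0.3·(78 − 77) = 77 + 0.3·1 = 77.3.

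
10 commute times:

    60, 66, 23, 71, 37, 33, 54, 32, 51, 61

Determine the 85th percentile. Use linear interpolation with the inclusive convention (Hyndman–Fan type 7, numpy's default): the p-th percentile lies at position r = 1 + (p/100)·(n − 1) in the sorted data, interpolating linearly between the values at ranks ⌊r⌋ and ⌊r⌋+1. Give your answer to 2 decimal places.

Sorted: 23, 32, 33, 37, 51, 54, 60, 61, 66, 71.
n = 10.
r = 1 + (85/100)·(10 − 1) = 1 + 7.65 = 8.65.
Rank 8 is 61 and rank 9 is 66.
Interpolate: 61 + 0.65·(66 − 61) = 61 + 0.65·5 = 64.25.

64.25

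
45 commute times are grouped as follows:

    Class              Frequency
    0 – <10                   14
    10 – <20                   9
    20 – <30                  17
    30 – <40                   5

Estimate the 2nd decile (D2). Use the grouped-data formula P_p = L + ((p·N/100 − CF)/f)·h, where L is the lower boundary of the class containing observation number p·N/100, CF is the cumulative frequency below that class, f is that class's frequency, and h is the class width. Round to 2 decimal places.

6.43

N = 45; target position k = 20/100 · 45 = 9.
Cumulative frequencies: 14, 23, 40, 45.
Observation 9 falls in the class 0 – <10.
L = 0, CF = 0, f = 14, h = 10.
P20 = 0 + ((9 − 0)/14)·10 = 0 + 6.42857 = 6.42857.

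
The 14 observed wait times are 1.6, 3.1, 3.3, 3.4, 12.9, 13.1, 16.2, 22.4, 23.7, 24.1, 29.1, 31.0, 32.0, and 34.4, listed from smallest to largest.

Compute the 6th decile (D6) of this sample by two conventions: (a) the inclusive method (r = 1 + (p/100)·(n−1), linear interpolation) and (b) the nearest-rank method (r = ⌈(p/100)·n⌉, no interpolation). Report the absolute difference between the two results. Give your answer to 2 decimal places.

n = 14.
(a) r = 8.8; between ranks 8 (22.4) and 9 (23.7): 23.44.
(b) the nearest-rank method: rank 9 → 23.7.
|23.44 − 23.7| = 0.26.

0.26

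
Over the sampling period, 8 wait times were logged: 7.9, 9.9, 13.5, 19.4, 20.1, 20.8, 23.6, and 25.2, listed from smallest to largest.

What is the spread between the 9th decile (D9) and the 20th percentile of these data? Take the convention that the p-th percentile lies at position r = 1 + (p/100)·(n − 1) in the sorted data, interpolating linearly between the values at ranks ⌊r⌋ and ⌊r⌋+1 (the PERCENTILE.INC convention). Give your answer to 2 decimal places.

n = 8.
P20: r = 2.4; ranks 2–3 are 9.9, 13.5; interpolating gives 11.34.
P90: r = 7.3; ranks 7–8 are 23.6, 25.2; interpolating gives 24.08.
Difference: 24.08 − 11.34 = 12.74.

12.74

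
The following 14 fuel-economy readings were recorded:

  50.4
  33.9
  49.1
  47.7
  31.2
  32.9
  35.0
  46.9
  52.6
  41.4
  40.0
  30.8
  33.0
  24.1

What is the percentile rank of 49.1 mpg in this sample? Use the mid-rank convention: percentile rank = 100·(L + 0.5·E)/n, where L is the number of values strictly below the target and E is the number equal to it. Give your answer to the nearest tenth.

82.1

Sorted: 24.1, 30.8, 31.2, 32.9, 33.0, 33.9, 35.0, 40.0, 41.4, 46.9, 47.7, 49.1, 50.4, 52.6.
Count below 49.1: L = 11; count equal: E = 1; n = 14.
Percentile rank = 100·(11 + 0.5·1)/14 = 100·11.5/14 = 82.14.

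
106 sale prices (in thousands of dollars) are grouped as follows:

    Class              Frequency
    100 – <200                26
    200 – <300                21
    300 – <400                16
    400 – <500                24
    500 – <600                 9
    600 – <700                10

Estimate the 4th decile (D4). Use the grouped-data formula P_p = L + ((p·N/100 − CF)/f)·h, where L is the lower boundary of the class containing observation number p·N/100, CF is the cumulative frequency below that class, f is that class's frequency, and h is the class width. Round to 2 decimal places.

N = 106; target position k = 40/100 · 106 = 42.4.
Cumulative frequencies: 26, 47, 63, 87, 96, 106.
Observation 42.4 falls in the class 200 – <300.
L = 200, CF = 26, f = 21, h = 100.
P40 = 200 + ((42.4 − 26)/21)·100 = 200 + 78.0952 = 278.095.

278.10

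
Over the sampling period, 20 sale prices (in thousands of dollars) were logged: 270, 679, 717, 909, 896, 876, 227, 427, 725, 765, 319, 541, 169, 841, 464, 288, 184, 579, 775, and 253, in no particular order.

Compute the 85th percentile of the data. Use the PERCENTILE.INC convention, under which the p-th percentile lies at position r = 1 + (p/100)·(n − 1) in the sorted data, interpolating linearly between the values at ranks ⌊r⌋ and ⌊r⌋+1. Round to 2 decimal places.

Sorted: 169, 184, 227, 253, 270, 288, 319, 427, 464, 541, 579, 679, 717, 725, 765, 775, 841, 876, 896, 909.
n = 20.
r = 1 + (85/100)·(20 − 1) = 1 + 16.15 = 17.15.
Rank 17 is 841 and rank 18 is 876.
Interpolate: 841 + 0.15·(876 − 841) = 841 + 0.15·35 = 846.25.

846.25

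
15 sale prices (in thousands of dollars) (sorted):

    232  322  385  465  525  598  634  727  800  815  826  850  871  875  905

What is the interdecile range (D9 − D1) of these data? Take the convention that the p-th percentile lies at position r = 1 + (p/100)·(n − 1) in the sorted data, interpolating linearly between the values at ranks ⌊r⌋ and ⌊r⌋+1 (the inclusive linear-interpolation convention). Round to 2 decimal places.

526.20

n = 15.
P10: r = 2.4; ranks 2–3 are 322, 385; interpolating gives 347.2.
P90: r = 13.6; ranks 13–14 are 871, 875; interpolating gives 873.4.
Difference: 873.4 − 347.2 = 526.2.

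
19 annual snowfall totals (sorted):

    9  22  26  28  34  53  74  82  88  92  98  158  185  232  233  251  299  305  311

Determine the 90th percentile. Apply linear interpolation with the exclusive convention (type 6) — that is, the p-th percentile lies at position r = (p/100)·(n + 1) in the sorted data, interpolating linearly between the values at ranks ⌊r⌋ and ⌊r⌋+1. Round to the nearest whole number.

305

n = 19.
r = (90/100)·(19 + 1) = 18.
r is an integer, so P90 is the value at rank 18: 305.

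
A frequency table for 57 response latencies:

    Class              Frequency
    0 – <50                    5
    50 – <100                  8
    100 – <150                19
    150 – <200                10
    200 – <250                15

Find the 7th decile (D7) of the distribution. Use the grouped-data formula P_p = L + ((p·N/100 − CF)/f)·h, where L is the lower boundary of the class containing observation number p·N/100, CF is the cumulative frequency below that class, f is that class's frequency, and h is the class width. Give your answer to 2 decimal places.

189.50

N = 57; target position k = 70/100 · 57 = 39.9.
Cumulative frequencies: 5, 13, 32, 42, 57.
Observation 39.9 falls in the class 150 – <200.
L = 150, CF = 32, f = 10, h = 50.
P70 = 150 + ((39.9 − 32)/10)·50 = 150 + 39.5 = 189.5.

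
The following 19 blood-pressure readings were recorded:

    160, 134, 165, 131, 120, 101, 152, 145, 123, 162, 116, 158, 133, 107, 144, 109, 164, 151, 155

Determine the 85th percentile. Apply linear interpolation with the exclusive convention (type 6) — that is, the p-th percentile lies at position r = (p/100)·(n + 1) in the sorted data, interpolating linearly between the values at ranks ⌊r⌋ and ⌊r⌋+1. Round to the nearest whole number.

162

Sorted: 101, 107, 109, 116, 120, 123, 131, 133, 134, 144, 145, 151, 152, 155, 158, 160, 162, 164, 165.
n = 19.
r = (85/100)·(19 + 1) = 17.
r is an integer, so P85 is the value at rank 17: 162.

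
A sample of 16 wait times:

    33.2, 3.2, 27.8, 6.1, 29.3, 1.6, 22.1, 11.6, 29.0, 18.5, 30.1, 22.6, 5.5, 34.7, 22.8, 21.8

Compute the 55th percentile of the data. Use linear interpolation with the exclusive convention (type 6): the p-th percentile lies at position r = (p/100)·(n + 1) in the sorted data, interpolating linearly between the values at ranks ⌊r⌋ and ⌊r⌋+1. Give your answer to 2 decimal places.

22.67

Sorted: 1.6, 3.2, 5.5, 6.1, 11.6, 18.5, 21.8, 22.1, 22.6, 22.8, 27.8, 29.0, 29.3, 30.1, 33.2, 34.7.
n = 16.
r = (55/100)·(16 + 1) = 9.35.
Rank 9 is 22.6 and rank 10 is 22.8.
Interpolate: 22.6 + 0.35·(22.8 − 22.6) = 22.6 + 0.35·0.2 = 22.67.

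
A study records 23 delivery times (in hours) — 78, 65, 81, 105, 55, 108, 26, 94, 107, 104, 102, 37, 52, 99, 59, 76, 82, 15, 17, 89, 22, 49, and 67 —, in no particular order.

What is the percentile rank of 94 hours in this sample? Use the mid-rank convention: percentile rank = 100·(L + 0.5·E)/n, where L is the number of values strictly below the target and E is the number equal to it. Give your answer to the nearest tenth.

Sorted: 15, 17, 22, 26, 37, 49, 52, 55, 59, 65, 67, 76, 78, 81, 82, 89, 94, 99, 102, 104, 105, 107, 108.
Count below 94: L = 16; count equal: E = 1; n = 23.
Percentile rank = 100·(16 + 0.5·1)/23 = 100·16.5/23 = 71.74.

71.7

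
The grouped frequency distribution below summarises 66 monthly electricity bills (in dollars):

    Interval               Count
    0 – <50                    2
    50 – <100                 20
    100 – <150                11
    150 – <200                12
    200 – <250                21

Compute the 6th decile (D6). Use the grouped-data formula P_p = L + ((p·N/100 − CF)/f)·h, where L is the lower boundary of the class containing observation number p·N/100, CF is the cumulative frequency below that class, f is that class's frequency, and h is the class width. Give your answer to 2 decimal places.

N = 66; target position k = 60/100 · 66 = 39.6.
Cumulative frequencies: 2, 22, 33, 45, 66.
Observation 39.6 falls in the class 150 – <200.
L = 150, CF = 33, f = 12, h = 50.
P60 = 150 + ((39.6 − 33)/12)·50 = 150 + 27.5 = 177.5.

177.50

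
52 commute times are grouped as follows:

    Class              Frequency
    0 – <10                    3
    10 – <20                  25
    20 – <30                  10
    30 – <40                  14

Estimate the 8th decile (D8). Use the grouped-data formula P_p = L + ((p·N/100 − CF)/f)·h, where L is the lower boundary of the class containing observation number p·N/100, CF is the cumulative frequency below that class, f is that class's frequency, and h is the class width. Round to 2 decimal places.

N = 52; target position k = 80/100 · 52 = 41.6.
Cumulative frequencies: 3, 28, 38, 52.
Observation 41.6 falls in the class 30 – <40.
L = 30, CF = 38, f = 14, h = 10.
P80 = 30 + ((41.6 − 38)/14)·10 = 30 + 2.57143 = 32.5714.

32.57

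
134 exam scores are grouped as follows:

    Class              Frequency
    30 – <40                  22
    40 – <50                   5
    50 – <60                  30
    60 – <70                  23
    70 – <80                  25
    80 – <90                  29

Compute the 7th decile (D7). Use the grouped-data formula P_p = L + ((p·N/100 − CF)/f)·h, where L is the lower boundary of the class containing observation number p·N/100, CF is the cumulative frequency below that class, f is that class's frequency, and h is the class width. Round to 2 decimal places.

75.52

N = 134; target position k = 70/100 · 134 = 93.8.
Cumulative frequencies: 22, 27, 57, 80, 105, 134.
Observation 93.8 falls in the class 70 – <80.
L = 70, CF = 80, f = 25, h = 10.
P70 = 70 + ((93.8 − 80)/25)·10 = 70 + 5.52 = 75.52.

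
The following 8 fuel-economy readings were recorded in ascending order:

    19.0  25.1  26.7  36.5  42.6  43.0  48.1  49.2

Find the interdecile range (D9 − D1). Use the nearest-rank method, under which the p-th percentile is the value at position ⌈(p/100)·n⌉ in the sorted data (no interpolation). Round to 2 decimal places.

n = 8.
P10: rank ⌈10/100·8⌉ = 1 → 19.
P90: rank ⌈90/100·8⌉ = 8 → 49.2.
Difference: 49.2 − 19 = 30.2.

30.20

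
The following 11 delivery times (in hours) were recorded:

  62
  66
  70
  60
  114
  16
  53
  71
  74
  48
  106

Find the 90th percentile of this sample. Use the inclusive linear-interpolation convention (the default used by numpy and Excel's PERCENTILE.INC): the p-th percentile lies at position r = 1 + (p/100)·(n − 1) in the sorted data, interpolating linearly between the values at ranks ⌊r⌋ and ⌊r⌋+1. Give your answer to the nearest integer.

106

Sorted: 16, 48, 53, 60, 62, 66, 70, 71, 74, 106, 114.
n = 11.
r = 1 + (90/100)·(11 − 1) = 1 + 9 = 10.
r is an integer, so P90 is the value at rank 10: 106.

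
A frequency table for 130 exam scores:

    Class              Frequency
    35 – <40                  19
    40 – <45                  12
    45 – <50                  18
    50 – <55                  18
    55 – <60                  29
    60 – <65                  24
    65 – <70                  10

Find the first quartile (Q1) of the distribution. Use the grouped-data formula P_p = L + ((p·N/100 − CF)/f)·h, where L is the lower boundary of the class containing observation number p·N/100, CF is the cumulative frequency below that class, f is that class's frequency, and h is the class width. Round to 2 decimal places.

N = 130; target position k = 25/100 · 130 = 32.5.
Cumulative frequencies: 19, 31, 49, 67, 96, 120, 130.
Observation 32.5 falls in the class 45 – <50.
L = 45, CF = 31, f = 18, h = 5.
P25 = 45 + ((32.5 − 31)/18)·5 = 45 + 0.416667 = 45.4167.

45.42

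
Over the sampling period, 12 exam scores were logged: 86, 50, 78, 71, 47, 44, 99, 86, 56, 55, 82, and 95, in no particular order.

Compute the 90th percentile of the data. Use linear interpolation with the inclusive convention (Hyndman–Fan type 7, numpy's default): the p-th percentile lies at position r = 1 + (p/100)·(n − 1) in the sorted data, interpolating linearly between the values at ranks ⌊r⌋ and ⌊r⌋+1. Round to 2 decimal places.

Sorted: 44, 47, 50, 55, 56, 71, 78, 82, 86, 86, 95, 99.
n = 12.
r = 1 + (90/100)·(12 − 1) = 1 + 9.9 = 10.9.
Rank 10 is 86 and rank 11 is 95.
Interpolate: 86 + 0.9·(95 − 86) = 86 + 0.9·9 = 94.1.

94.10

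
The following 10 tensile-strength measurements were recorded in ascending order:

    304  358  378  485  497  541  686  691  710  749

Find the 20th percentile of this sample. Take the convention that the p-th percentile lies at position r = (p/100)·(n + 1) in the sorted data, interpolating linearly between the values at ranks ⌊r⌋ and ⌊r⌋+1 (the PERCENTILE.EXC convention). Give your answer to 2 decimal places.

362.00

n = 10.
r = (20/100)·(10 + 1) = 2.2.
Rank 2 is 358 and rank 3 is 378.
Interpolate: 358 + 0.2·(378 − 358) = 358 + 0.2·20 = 362.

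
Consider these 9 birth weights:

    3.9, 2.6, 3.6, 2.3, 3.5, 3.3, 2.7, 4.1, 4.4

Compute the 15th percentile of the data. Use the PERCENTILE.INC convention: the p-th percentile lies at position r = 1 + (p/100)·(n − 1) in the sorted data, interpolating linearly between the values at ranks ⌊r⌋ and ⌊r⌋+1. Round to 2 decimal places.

Sorted: 2.3, 2.6, 2.7, 3.3, 3.5, 3.6, 3.9, 4.1, 4.4.
n = 9.
r = 1 + (15/100)·(9 − 1) = 1 + 1.2 = 2.2.
Rank 2 is 2.6 and rank 3 is 2.7.
Interpolate: 2.6 + 0.2·(2.7 − 2.6) = 2.6 + 0.2·0.1 = 2.62.

2.62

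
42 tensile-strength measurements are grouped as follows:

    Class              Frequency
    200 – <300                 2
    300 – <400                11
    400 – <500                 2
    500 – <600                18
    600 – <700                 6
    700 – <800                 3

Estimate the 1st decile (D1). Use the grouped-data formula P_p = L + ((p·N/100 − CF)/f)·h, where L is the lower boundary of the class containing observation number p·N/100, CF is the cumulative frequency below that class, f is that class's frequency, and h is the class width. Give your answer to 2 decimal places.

320.00

N = 42; target position k = 10/100 · 42 = 4.2.
Cumulative frequencies: 2, 13, 15, 33, 39, 42.
Observation 4.2 falls in the class 300 – <400.
L = 300, CF = 2, f = 11, h = 100.
P10 = 300 + ((4.2 − 2)/11)·100 = 300 + 20 = 320.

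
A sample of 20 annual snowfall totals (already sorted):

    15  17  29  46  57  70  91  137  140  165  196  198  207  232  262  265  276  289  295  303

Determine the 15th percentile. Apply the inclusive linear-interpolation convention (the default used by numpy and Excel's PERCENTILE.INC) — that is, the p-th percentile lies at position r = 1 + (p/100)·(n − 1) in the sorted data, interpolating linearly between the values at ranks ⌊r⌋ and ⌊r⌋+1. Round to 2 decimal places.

n = 20.
r = 1 + (15/100)·(20 − 1) = 1 + 2.85 = 3.85.
Rank 3 is 29 and rank 4 is 46.
Interpolate: 29 + 0.85·(46 − 29) = 29 + 0.85·17 = 43.45.

43.45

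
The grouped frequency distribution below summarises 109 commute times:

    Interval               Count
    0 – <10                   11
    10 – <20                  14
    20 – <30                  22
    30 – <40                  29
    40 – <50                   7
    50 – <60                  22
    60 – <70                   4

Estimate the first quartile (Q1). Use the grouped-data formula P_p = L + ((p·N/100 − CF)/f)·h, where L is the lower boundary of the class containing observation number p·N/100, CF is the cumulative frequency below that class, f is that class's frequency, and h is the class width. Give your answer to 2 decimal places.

N = 109; target position k = 25/100 · 109 = 27.25.
Cumulative frequencies: 11, 25, 47, 76, 83, 105, 109.
Observation 27.25 falls in the class 20 – <30.
L = 20, CF = 25, f = 22, h = 10.
P25 = 20 + ((27.25 − 25)/22)·10 = 20 + 1.02273 = 21.0227.

21.02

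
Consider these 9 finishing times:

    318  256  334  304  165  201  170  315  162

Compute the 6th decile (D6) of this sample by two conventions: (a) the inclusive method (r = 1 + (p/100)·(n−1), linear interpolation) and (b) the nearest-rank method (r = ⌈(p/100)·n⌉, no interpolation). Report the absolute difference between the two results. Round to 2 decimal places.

Sorted: 162, 165, 170, 201, 256, 304, 315, 318, 334.
n = 9.
(a) r = 5.8; between ranks 5 (256) and 6 (304): 294.4.
(b) the nearest-rank method: rank 6 → 304.
|294.4 − 304| = 9.6.

9.60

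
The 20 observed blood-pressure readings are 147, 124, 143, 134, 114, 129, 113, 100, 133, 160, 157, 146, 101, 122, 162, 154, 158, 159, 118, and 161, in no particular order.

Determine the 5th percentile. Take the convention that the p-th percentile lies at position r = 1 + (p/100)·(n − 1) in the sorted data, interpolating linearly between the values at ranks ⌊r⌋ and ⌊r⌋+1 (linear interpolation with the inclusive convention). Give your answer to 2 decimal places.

Sorted: 100, 101, 113, 114, 118, 122, 124, 129, 133, 134, 143, 146, 147, 154, 157, 158, 159, 160, 161, 162.
n = 20.
r = 1 + (5/100)·(20 − 1) = 1 + 0.95 = 1.95.
Rank 1 is 100 and rank 2 is 101.
Interpolate: 100 + 0.95·(101 − 100) = 100 + 0.95·1 = 100.95.

100.95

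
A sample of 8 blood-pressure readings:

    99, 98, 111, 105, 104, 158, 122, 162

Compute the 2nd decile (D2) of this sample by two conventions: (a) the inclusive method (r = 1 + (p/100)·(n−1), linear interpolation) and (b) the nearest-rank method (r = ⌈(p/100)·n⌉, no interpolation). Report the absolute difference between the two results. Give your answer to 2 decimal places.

2.00

Sorted: 98, 99, 104, 105, 111, 122, 158, 162.
n = 8.
(a) r = 2.4; between ranks 2 (99) and 3 (104): 101.
(b) the nearest-rank method: rank 2 → 99.
|101 − 99| = 2.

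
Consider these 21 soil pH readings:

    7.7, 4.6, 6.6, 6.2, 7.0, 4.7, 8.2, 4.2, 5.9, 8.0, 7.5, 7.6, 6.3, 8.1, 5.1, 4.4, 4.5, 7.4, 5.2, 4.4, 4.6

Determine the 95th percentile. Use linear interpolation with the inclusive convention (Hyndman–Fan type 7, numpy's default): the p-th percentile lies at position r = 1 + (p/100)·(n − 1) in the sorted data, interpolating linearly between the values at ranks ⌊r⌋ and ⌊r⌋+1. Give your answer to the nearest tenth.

Sorted: 4.2, 4.4, 4.4, 4.5, 4.6, 4.6, 4.7, 5.1, 5.2, 5.9, 6.2, 6.3, 6.6, 7.0, 7.4, 7.5, 7.6, 7.7, 8.0, 8.1, 8.2.
n = 21.
r = 1 + (95/100)·(21 − 1) = 1 + 19 = 20.
r is an integer, so P95 is the value at rank 20: 8.1.

8.1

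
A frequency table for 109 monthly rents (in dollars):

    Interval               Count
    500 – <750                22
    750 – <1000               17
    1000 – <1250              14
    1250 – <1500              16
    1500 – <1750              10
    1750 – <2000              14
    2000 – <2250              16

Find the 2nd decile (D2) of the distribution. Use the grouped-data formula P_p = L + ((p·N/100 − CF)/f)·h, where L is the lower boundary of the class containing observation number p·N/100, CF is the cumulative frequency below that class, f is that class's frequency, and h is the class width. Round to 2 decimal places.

747.73

N = 109; target position k = 20/100 · 109 = 21.8.
Cumulative frequencies: 22, 39, 53, 69, 79, 93, 109.
Observation 21.8 falls in the class 500 – <750.
L = 500, CF = 0, f = 22, h = 250.
P20 = 500 + ((21.8 − 0)/22)·250 = 500 + 247.727 = 747.727.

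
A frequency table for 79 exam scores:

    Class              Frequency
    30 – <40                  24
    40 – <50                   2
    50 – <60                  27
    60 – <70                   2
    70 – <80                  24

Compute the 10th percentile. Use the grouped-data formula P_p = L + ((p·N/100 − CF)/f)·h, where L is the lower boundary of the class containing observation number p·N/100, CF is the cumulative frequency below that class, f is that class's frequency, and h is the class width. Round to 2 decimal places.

33.29

N = 79; target position k = 10/100 · 79 = 7.9.
Cumulative frequencies: 24, 26, 53, 55, 79.
Observation 7.9 falls in the class 30 – <40.
L = 30, CF = 0, f = 24, h = 10.
P10 = 30 + ((7.9 − 0)/24)·10 = 30 + 3.29167 = 33.2917.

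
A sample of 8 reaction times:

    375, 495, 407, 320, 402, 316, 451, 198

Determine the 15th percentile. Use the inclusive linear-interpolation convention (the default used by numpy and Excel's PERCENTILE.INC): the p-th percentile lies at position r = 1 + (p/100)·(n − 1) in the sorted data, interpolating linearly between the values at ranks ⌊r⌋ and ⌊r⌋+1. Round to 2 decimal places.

Sorted: 198, 316, 320, 375, 402, 407, 451, 495.
n = 8.
r = 1 + (15/100)·(8 − 1) = 1 + 1.05 = 2.05.
Rank 2 is 316 and rank 3 is 320.
Interpolate: 316 + 0.05·(320 − 316) = 316 + 0.05·4 = 316.2.

316.20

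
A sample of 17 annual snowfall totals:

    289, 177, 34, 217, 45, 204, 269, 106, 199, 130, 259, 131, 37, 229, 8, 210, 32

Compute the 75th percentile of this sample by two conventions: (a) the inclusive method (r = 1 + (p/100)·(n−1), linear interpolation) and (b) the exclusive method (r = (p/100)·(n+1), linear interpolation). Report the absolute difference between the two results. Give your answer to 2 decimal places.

6.00

Sorted: 8, 32, 34, 37, 45, 106, 130, 131, 177, 199, 204, 210, 217, 229, 259, 269, 289.
n = 17.
(a) r = 13 → value at rank 13 = 217.
(b) r = 13.5; between ranks 13 (217) and 14 (229): 223.
|217 − 223| = 6.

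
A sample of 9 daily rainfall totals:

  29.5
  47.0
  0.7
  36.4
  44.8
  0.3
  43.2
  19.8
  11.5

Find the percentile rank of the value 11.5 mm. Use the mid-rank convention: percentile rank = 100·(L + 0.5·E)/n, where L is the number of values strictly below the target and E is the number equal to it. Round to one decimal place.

Sorted: 0.3, 0.7, 11.5, 19.8, 29.5, 36.4, 43.2, 44.8, 47.0.
Count below 11.5: L = 2; count equal: E = 1; n = 9.
Percentile rank = 100·(2 + 0.5·1)/9 = 100·2.5/9 = 27.78.

27.8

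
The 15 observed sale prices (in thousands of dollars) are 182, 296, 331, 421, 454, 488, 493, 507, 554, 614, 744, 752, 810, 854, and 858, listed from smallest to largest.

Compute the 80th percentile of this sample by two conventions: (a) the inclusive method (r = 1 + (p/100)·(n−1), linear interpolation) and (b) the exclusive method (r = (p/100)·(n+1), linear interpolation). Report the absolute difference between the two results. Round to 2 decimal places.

n = 15.
(a) r = 12.2; between ranks 12 (752) and 13 (810): 763.6.
(b) r = 12.8; between ranks 12 (752) and 13 (810): 798.4.
|763.6 − 798.4| = 34.8.

34.80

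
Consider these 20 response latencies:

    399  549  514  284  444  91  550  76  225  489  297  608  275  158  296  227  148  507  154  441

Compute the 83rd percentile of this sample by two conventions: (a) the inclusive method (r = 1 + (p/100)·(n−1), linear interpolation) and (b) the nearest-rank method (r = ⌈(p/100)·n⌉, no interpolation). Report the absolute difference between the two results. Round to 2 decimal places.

1.61

Sorted: 76, 91, 148, 154, 158, 225, 227, 275, 284, 296, 297, 399, 441, 444, 489, 507, 514, 549, 550, 608.
n = 20.
(a) r = 16.77; between ranks 16 (507) and 17 (514): 512.39.
(b) the nearest-rank method: rank 17 → 514.
|512.39 − 514| = 1.61.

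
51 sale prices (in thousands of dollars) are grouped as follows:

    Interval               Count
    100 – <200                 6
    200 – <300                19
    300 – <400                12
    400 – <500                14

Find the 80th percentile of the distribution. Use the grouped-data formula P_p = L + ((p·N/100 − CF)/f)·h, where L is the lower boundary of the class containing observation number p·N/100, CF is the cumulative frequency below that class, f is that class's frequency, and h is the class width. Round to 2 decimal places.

427.14

N = 51; target position k = 80/100 · 51 = 40.8.
Cumulative frequencies: 6, 25, 37, 51.
Observation 40.8 falls in the class 400 – <500.
L = 400, CF = 37, f = 14, h = 100.
P80 = 400 + ((40.8 − 37)/14)·100 = 400 + 27.1429 = 427.143.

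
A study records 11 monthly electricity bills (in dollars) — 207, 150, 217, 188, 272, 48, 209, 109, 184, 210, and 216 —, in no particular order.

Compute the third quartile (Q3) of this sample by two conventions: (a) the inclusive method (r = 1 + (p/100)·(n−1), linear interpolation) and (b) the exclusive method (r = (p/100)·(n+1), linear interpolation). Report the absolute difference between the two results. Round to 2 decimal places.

3.00

Sorted: 48, 109, 150, 184, 188, 207, 209, 210, 216, 217, 272.
n = 11.
(a) r = 8.5; between ranks 8 (210) and 9 (216): 213.
(b) r = 9 → value at rank 9 = 216.
|213 − 216| = 3.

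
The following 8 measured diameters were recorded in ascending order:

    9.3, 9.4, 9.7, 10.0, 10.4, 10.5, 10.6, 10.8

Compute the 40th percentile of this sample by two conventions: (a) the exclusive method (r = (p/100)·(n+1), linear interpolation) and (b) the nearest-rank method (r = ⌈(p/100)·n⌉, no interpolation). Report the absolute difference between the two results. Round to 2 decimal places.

n = 8.
(a) r = 3.6; between ranks 3 (9.7) and 4 (10.0): 9.88.
(b) the nearest-rank method: rank 4 → 10.
|9.88 − 10| = 0.12.

0.12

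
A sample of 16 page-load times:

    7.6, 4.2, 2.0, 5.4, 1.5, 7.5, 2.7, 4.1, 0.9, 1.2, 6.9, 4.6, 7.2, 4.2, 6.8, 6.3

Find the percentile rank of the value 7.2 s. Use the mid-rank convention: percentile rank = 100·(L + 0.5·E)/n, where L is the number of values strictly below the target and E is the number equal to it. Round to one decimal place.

84.4

Sorted: 0.9, 1.2, 1.5, 2.0, 2.7, 4.1, 4.2, 4.2, 4.6, 5.4, 6.3, 6.8, 6.9, 7.2, 7.5, 7.6.
Count below 7.2: L = 13; count equal: E = 1; n = 16.
Percentile rank = 100·(13 + 0.5·1)/16 = 100·13.5/16 = 84.38.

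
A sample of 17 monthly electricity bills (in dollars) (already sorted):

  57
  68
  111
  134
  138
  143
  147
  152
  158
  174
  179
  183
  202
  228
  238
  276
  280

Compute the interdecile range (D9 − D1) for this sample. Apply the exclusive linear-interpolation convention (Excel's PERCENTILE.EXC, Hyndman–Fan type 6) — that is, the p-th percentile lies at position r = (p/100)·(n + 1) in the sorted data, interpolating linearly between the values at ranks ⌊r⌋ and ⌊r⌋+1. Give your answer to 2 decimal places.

211.00

n = 17.
P10: r = 1.8; ranks 1–2 are 57, 68; interpolating gives 65.8.
P90: r = 16.2; ranks 16–17 are 276, 280; interpolating gives 276.8.
Difference: 276.8 − 65.8 = 211.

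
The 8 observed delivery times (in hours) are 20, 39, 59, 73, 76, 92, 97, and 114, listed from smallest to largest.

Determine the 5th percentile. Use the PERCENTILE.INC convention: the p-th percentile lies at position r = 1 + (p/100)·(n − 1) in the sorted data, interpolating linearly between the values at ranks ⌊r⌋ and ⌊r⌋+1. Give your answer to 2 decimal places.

n = 8.
r = 1 + (5/100)·(8 − 1) = 1 + 0.35 = 1.35.
Rank 1 is 20 and rank 2 is 39.
Interpolate: 20 + 0.35·(39 − 20) = 20 + 0.35·19 = 26.65.

26.65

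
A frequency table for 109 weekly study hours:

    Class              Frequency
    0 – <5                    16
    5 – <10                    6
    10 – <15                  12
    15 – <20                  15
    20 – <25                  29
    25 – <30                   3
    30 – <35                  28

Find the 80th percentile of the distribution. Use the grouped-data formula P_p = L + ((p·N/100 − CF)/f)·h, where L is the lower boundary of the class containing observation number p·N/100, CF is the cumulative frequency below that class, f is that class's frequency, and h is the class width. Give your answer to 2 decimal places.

31.11

N = 109; target position k = 80/100 · 109 = 87.2.
Cumulative frequencies: 16, 22, 34, 49, 78, 81, 109.
Observation 87.2 falls in the class 30 – <35.
L = 30, CF = 81, f = 28, h = 5.
P80 = 30 + ((87.2 − 81)/28)·5 = 30 + 1.10714 = 31.1071.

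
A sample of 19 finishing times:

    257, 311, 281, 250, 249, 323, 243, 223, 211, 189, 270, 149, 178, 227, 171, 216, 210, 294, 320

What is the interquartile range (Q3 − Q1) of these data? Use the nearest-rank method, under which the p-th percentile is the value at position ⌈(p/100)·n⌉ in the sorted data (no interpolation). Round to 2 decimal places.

Sorted: 149, 171, 178, 189, 210, 211, 216, 223, 227, 243, 249, 250, 257, 270, 281, 294, 311, 320, 323.
n = 19.
P25: rank ⌈25/100·19⌉ = 5 → 210.
P75: rank ⌈75/100·19⌉ = 15 → 281.
Difference: 281 − 210 = 71.

71.00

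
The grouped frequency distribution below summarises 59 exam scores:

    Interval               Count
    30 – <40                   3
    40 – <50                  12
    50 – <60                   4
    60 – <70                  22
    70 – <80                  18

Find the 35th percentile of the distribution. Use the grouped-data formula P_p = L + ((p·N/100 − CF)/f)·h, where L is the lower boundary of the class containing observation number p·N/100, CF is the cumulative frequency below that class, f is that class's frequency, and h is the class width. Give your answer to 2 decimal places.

N = 59; target position k = 35/100 · 59 = 20.65.
Cumulative frequencies: 3, 15, 19, 41, 59.
Observation 20.65 falls in the class 60 – <70.
L = 60, CF = 19, f = 22, h = 10.
P35 = 60 + ((20.65 − 19)/22)·10 = 60 + 0.75 = 60.75.

60.75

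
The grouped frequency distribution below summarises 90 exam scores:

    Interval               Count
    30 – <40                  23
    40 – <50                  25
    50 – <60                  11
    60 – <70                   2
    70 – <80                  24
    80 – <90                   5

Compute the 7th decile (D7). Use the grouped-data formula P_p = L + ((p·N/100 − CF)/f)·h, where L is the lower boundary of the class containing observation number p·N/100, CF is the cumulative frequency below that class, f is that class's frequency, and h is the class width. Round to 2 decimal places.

70.83

N = 90; target position k = 70/100 · 90 = 63.
Cumulative frequencies: 23, 48, 59, 61, 85, 90.
Observation 63 falls in the class 70 – <80.
L = 70, CF = 61, f = 24, h = 10.
P70 = 70 + ((63 − 61)/24)·10 = 70 + 0.833333 = 70.8333.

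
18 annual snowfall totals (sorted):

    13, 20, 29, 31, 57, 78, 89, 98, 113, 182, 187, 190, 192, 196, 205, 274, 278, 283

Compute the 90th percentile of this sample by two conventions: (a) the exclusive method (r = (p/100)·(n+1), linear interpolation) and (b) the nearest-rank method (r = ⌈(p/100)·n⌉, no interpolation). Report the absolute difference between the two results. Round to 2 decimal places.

n = 18.
(a) r = 17.1; between ranks 17 (278) and 18 (283): 278.5.
(b) the nearest-rank method: rank 17 → 278.
|278.5 − 278| = 0.5.

0.50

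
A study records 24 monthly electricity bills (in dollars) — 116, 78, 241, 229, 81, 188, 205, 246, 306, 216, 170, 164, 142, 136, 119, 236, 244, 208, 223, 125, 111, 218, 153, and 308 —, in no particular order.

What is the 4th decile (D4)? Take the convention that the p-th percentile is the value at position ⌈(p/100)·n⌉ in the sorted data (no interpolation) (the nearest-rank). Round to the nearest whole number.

Sorted: 78, 81, 111, 116, 119, 125, 136, 142, 153, 164, 170, 188, 205, 208, 216, 218, 223, 229, 236, 241, 244, 246, 306, 308.
n = 24.
Position = ⌈40/100 · 24⌉ = ⌈9.6⌉ = 10.
The value at rank 10 is 164.

164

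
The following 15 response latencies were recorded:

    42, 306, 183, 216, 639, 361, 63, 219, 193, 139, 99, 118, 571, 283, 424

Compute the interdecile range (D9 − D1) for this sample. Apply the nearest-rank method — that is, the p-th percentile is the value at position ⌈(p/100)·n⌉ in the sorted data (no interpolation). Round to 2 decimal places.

Sorted: 42, 63, 99, 118, 139, 183, 193, 216, 219, 283, 306, 361, 424, 571, 639.
n = 15.
P10: rank ⌈10/100·15⌉ = 2 → 63.
P90: rank ⌈90/100·15⌉ = 14 → 571.
Difference: 571 − 63 = 508.

508.00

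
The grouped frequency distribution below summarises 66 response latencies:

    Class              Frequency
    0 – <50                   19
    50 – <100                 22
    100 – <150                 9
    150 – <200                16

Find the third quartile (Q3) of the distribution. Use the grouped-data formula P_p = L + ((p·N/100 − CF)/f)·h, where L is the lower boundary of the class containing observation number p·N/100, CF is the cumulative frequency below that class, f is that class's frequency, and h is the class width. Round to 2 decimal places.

N = 66; target position k = 75/100 · 66 = 49.5.
Cumulative frequencies: 19, 41, 50, 66.
Observation 49.5 falls in the class 100 – <150.
L = 100, CF = 41, f = 9, h = 50.
P75 = 100 + ((49.5 − 41)/9)·50 = 100 + 47.2222 = 147.222.

147.22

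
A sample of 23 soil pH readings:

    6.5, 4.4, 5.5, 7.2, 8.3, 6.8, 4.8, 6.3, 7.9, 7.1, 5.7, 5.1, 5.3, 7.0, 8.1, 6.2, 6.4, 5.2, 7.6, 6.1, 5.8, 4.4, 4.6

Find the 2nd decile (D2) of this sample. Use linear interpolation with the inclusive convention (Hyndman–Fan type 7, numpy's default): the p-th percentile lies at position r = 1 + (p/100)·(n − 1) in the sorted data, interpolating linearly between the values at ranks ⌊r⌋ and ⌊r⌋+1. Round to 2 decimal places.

5.14

Sorted: 4.4, 4.4, 4.6, 4.8, 5.1, 5.2, 5.3, 5.5, 5.7, 5.8, 6.1, 6.2, 6.3, 6.4, 6.5, 6.8, 7.0, 7.1, 7.2, 7.6, 7.9, 8.1, 8.3.
n = 23.
r = 1 + (20/100)·(23 − 1) = 1 + 4.4 = 5.4.
Rank 5 is 5.1 and rank 6 is 5.2.
Interpolate: 5.1 + 0.4·(5.2 − 5.1) = 5.1 + 0.4·0.1 = 5.14.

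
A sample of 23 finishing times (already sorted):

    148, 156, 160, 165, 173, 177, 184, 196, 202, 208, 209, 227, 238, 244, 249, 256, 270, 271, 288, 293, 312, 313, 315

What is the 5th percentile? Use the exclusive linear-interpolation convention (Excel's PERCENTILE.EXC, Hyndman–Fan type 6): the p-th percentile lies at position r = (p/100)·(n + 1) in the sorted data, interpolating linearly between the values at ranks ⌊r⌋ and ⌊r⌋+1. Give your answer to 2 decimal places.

n = 23.
r = (5/100)·(23 + 1) = 1.2.
Rank 1 is 148 and rank 2 is 156.
Interpolate: 148 + 0.2·(156 − 148) = 148 + 0.2·8 = 149.6.

149.60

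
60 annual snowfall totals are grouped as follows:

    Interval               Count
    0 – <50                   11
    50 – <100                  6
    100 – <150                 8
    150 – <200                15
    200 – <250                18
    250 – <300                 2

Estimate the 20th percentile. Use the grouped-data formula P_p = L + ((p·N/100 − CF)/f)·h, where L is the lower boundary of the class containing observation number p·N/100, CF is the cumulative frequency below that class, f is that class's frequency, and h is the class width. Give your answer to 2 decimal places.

58.33

N = 60; target position k = 20/100 · 60 = 12.
Cumulative frequencies: 11, 17, 25, 40, 58, 60.
Observation 12 falls in the class 50 – <100.
L = 50, CF = 11, f = 6, h = 50.
P20 = 50 + ((12 − 11)/6)·50 = 50 + 8.33333 = 58.3333.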